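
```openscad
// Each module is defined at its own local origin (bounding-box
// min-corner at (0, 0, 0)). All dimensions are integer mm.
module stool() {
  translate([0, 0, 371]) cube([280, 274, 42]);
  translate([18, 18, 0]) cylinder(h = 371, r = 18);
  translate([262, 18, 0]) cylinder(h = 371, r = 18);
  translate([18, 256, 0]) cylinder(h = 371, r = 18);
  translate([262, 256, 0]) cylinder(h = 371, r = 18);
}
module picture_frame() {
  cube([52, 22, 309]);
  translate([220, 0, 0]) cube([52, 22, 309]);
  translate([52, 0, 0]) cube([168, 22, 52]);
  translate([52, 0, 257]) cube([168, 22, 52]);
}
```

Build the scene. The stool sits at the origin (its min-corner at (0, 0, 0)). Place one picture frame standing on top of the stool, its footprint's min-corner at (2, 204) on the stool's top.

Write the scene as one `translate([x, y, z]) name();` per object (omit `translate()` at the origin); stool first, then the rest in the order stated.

stool();
translate([2, 204, 413]) picture_frame();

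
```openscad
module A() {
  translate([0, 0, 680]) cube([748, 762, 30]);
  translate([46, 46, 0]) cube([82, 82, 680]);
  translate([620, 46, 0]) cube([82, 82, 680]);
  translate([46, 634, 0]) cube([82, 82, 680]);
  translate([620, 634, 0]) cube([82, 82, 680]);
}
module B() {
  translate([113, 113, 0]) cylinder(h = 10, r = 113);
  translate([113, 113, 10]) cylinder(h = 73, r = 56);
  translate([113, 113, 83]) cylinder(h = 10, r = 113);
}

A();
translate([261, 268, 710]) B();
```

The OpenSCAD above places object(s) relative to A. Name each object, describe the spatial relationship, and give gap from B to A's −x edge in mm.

The spool's min-x is at 261; the table's min-x is 0; gap = 261 mm.

A is a table. B is a spool. The spool is on top of the table, centred. The gap from the spool to the table's −x edge is 261 mm.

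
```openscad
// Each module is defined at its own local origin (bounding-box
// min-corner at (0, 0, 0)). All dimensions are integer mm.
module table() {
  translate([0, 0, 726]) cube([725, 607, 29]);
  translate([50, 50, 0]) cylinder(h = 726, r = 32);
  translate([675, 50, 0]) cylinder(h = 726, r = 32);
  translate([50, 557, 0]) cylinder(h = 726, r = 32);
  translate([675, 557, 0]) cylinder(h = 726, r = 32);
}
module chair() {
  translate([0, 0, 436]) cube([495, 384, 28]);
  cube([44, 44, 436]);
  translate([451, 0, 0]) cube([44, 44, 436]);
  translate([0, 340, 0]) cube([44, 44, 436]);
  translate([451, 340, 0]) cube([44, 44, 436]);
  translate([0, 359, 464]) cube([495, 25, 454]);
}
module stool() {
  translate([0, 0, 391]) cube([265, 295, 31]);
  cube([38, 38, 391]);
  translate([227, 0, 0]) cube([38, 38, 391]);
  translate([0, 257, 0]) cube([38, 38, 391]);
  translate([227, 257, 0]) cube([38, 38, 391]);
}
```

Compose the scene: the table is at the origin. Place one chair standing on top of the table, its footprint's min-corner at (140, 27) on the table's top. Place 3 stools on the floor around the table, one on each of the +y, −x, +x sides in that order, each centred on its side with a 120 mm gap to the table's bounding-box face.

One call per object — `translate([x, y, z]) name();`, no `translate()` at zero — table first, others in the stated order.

table();
translate([140, 27, 755]) chair();
translate([230, 727, 0]) stool();
translate([-385, 156, 0]) stool();
translate([845, 156, 0]) stool();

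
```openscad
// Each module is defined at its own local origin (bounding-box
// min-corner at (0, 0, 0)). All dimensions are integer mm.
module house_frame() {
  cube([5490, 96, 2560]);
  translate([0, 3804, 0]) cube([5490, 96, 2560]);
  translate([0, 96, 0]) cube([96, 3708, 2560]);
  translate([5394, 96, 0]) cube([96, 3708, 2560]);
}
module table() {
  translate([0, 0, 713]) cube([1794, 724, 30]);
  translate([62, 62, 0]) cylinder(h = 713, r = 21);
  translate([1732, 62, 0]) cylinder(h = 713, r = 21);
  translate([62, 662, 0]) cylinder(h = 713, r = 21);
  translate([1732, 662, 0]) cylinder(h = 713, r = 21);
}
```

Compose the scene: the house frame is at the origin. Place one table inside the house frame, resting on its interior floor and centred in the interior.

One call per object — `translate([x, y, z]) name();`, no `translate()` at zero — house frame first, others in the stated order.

house_frame();
translate([1848, 1588, 0]) table();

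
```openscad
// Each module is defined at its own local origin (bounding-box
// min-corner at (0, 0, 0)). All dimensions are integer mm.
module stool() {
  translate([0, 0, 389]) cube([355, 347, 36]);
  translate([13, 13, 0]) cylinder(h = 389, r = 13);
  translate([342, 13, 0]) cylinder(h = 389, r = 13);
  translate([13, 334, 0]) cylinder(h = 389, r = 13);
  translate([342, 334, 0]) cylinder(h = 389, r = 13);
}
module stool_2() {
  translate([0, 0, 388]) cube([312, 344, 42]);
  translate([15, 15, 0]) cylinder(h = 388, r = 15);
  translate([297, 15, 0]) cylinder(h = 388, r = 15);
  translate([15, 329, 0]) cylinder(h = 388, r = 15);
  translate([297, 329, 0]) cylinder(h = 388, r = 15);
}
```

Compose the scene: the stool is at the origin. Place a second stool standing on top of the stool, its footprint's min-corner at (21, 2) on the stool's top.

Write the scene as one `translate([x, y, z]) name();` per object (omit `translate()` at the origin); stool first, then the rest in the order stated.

stool();
translate([21, 2, 425]) stool_2();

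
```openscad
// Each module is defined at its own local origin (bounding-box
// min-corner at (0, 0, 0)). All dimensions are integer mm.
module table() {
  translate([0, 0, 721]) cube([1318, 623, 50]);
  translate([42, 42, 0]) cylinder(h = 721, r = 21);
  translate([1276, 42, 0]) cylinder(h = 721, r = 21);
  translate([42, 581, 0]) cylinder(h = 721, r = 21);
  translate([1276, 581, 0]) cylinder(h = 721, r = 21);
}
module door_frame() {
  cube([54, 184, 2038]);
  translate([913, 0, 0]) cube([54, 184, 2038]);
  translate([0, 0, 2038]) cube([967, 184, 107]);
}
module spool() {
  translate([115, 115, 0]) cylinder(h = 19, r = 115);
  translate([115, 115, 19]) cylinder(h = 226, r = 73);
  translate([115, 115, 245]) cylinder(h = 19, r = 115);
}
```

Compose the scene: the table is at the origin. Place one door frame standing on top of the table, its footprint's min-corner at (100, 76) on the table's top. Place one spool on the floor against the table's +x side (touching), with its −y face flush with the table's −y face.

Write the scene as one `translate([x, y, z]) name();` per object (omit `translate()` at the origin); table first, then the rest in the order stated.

table();
translate([100, 76, 771]) door_frame();
translate([1318, 0, 0]) spool();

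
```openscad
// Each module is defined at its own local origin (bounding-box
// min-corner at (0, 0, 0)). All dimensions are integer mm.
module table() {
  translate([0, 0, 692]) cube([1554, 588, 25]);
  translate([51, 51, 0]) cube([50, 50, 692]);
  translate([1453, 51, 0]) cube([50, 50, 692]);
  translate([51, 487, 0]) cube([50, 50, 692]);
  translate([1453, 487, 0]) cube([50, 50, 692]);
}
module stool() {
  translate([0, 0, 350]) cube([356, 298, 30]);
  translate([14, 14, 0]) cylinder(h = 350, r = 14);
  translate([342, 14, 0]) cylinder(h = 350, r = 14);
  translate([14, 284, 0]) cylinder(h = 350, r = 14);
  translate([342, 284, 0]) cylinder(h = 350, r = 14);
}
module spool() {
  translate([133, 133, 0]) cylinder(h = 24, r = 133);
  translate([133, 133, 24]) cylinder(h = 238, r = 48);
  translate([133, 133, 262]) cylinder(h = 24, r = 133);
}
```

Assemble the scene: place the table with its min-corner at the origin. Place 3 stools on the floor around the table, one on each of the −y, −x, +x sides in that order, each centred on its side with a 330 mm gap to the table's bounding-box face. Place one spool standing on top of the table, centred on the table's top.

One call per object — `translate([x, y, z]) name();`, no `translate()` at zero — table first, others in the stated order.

table();
translate([599, -628, 0]) stool();
translate([-686, 145, 0]) stool();
translate([1884, 145, 0]) stool();
translate([644, 161, 717]) spool();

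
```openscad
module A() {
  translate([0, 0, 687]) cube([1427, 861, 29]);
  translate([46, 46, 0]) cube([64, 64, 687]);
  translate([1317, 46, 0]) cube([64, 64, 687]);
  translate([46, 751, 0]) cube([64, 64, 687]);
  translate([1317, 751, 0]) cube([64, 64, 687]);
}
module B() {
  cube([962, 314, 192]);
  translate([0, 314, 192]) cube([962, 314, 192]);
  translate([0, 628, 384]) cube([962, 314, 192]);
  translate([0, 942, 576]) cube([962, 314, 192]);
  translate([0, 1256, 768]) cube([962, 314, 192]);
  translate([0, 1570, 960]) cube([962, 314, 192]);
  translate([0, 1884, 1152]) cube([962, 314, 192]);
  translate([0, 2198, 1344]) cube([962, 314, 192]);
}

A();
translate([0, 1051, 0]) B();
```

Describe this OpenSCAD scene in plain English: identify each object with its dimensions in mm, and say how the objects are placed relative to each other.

A is a table: top 1427 mm (x) × 861 mm (y), 29 mm thick, upper face at z = 716 mm, on four 64×64 mm square legs, each inset 46 mm from the nearest pair of top edges, running from z = 0 to the bottom of the top.

B is a straight staircase of 8 solid steps. Each step is 962 mm wide (x), 314 mm deep (y, the going) and 192 mm tall (the rise). The first step rests on the floor; each subsequent step sits one going further in +y and one rise higher in +z, directly behind and above the previous step with no overlap.

The staircase is on the floor beside the table on its +y side.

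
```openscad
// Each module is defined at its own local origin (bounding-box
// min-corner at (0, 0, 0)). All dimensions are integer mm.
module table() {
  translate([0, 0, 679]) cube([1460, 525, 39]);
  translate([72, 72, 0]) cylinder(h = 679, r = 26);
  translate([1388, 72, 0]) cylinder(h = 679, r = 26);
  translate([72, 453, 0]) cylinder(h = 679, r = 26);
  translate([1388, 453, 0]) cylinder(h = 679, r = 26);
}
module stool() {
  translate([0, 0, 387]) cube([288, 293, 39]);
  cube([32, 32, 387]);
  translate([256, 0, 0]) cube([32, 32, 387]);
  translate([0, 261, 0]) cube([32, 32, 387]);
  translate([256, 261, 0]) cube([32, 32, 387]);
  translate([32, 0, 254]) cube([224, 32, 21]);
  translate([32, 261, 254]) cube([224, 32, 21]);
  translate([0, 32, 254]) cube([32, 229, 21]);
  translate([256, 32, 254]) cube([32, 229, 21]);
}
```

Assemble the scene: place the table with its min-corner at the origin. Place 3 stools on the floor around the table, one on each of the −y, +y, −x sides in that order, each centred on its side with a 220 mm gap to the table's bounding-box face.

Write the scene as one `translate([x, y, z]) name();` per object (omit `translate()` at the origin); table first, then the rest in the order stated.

table();
translate([586, -513, 0]) stool();
translate([586, 745, 0]) stool();
translate([-508, 116, 0]) stool();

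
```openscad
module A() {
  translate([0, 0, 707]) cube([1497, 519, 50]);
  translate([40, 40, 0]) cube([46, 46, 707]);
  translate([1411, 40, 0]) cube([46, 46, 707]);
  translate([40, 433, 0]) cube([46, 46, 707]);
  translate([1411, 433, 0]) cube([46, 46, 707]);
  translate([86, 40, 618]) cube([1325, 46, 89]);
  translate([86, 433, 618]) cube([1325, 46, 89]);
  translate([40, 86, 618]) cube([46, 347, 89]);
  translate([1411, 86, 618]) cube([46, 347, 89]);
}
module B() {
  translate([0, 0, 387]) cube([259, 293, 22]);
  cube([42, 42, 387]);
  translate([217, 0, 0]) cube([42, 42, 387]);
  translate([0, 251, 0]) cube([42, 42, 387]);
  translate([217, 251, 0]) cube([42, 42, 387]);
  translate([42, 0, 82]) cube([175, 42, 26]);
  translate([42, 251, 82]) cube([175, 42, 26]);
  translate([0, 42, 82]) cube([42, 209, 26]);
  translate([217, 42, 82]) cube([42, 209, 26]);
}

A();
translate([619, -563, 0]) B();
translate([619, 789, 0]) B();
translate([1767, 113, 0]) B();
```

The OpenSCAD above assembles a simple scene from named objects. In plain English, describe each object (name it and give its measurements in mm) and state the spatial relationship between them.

A is a rectangular dining table. The top is 1497×519×50 mm with its upper surface at z = 757 mm. It stands on four 46×46 mm square legs, each inset 40 mm from the nearest pair of top edges, running from the floor to the underside of the top. Four apron rails, 46 mm thick and 89 mm tall, run between adjacent legs with their top edges flush with the underside of the top and their outer faces flush with the legs' outer faces.

B is a simple wooden stool: a rectangular seat 259 mm (x) by 293 mm (y), 22 mm thick, top face at z = 409 mm, on four square legs, each 42×42 mm in cross-section. The legs rest on z = 0, each flush with a corner of the seat. Four stretchers, 42 mm wide and 26 mm tall, connect adjacent legs with their undersides at z = 82 mm, each running between the inner faces of the legs it joins and aligned with the legs' outer faces on the other axis.

Three stools sit around the table at the −y, +y, +x sides.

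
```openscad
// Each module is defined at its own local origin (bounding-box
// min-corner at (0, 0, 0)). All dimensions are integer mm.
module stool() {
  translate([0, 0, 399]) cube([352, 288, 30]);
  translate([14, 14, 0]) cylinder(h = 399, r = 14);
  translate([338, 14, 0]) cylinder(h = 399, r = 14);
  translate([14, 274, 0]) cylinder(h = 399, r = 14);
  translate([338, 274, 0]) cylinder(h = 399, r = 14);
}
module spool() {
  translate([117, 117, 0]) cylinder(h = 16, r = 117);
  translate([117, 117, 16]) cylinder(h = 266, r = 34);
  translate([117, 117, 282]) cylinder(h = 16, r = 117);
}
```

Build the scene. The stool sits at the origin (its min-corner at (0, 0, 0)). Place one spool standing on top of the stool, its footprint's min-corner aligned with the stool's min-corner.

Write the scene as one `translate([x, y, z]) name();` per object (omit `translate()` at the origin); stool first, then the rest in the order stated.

stool();
translate([0, 0, 429]) spool();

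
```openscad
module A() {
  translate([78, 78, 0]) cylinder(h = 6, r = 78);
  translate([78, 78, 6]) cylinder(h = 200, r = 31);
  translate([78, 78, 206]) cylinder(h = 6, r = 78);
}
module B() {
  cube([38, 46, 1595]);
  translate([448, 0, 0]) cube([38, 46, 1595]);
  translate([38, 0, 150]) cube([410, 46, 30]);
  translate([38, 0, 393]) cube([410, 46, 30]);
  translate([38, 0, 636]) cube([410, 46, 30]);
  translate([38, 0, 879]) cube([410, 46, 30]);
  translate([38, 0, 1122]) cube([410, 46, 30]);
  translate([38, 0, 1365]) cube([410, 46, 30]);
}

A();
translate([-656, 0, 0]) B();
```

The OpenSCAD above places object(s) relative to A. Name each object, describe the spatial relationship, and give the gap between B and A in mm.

A is a spool. B is a ladder. The ladder is on the floor beside the spool on its −x side. The gap between the ladder and the spool is 170 mm.

The ladder's nearest face is 170 mm from the spool's −x face.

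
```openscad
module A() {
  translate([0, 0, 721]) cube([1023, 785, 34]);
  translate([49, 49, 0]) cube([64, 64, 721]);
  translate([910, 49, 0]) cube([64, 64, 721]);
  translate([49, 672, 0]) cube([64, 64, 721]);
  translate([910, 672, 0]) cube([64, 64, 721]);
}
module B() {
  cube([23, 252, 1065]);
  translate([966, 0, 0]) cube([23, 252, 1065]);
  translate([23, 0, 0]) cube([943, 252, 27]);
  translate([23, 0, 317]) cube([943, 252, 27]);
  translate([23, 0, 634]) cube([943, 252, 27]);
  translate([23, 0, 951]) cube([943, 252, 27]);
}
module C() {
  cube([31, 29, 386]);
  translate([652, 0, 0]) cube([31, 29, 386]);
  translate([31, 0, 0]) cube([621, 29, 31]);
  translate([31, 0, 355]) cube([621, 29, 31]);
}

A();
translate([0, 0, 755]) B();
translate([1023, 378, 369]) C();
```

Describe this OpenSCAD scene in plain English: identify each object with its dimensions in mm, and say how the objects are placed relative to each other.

A is a rectangular dining table. The top is 1023×785×34 mm with its upper surface at z = 755 mm. It stands on four 64×64 mm square legs, each inset 49 mm from the nearest pair of top edges, running from the floor to the underside of the top.

B is an open bookshelf. Two side panels, each 23 mm thick, 252 mm deep and 1065 mm tall, stand 989 mm apart (outside-to-outside). Between them sit 4 shelves, each 27 mm thick and 252 mm deep, spanning the full gap between the sides. The bottom shelf rests on the floor (its underside at z = 0) and the clear gap between one shelf's top and the next shelf's underside is 290 mm.

C is a picture frame with a 621×324 mm rectangular opening (x by z) and a uniform 31 mm border on every side. Frame depth is 29 mm along y. It is built from two vertical stiles running the full outside height and two horizontal rails spanning the gap between the stiles.

The bookshelf is on top of the table. The picture frame is beside the table with their tops flush at z = 755.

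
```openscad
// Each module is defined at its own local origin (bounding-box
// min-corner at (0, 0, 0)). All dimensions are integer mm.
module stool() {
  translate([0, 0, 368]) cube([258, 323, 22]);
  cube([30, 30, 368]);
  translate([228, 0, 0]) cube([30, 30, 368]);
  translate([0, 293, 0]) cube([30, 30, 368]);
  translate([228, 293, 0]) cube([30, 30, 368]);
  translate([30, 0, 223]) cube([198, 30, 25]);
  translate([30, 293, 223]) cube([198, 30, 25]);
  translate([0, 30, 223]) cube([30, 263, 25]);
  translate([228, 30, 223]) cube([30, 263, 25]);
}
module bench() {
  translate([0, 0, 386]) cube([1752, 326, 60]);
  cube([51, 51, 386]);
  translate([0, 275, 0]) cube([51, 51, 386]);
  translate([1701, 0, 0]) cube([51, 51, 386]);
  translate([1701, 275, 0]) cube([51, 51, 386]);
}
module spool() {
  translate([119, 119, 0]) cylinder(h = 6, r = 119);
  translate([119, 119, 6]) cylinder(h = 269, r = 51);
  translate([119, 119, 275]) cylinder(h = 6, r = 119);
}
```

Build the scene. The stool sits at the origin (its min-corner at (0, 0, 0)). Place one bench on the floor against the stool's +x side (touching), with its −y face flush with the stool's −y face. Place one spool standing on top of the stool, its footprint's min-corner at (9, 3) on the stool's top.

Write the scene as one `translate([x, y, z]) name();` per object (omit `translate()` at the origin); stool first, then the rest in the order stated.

stool();
translate([258, 0, 0]) bench();
translate([9, 3, 390]) spool();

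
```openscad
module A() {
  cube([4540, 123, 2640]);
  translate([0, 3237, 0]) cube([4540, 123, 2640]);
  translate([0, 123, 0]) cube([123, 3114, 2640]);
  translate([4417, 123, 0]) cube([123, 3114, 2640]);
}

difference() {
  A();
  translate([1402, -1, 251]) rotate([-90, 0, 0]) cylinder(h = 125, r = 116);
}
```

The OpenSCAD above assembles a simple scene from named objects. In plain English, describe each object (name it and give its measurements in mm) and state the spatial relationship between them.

A is a box-shaped house frame (walls only): outside footprint 4540×3360 mm, wall height 2640 mm, wall thickness 123 mm. The two y-facing walls run the full x-width; the two x-facing walls fit between the inner faces of the y-facing walls.

The house frame has a circular hole of radius 116 mm through its front wall, centred at (x = 1402, z = 251).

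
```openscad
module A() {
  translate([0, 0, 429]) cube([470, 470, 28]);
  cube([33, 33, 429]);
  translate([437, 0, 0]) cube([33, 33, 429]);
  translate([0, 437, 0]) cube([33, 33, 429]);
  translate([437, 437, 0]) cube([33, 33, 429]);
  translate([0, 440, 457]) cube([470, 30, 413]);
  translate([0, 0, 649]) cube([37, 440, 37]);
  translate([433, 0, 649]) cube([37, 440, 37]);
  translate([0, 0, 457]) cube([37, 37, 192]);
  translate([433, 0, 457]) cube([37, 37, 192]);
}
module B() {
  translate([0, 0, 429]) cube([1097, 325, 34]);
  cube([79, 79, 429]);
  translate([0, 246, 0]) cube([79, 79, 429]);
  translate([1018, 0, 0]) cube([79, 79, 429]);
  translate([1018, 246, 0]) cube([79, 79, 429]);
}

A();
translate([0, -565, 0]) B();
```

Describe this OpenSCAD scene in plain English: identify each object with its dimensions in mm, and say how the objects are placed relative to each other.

A is a chair. The seat is a 470×470×28 mm slab with its top at z = 457 mm, on four 33×33 mm corner legs (flush with the seat edges, standing on z = 0). A flat backrest 30 mm thick, 413 mm tall, spans the full seat width and rises from the seat top along its +y edge, rear face flush with the rear of the seat. Two armrests of 37×37 mm section run along each side from the seat's front edge to the front of the backrest, top faces 229 mm above the seat top and outer faces flush with the seat's x-edges; a 37×37 mm post under the front of each armrest stands on the seat at the front corner.

B is a long wooden bench with a 1097 mm (x) × 325 mm (y) seat, 34 mm thick, its top surface 463 mm above the floor. Four 79 mm square legs at the seat corners, flush with the edges, run from z = 0 to the seat underside.

The bench is on the floor beside the chair on its −y side.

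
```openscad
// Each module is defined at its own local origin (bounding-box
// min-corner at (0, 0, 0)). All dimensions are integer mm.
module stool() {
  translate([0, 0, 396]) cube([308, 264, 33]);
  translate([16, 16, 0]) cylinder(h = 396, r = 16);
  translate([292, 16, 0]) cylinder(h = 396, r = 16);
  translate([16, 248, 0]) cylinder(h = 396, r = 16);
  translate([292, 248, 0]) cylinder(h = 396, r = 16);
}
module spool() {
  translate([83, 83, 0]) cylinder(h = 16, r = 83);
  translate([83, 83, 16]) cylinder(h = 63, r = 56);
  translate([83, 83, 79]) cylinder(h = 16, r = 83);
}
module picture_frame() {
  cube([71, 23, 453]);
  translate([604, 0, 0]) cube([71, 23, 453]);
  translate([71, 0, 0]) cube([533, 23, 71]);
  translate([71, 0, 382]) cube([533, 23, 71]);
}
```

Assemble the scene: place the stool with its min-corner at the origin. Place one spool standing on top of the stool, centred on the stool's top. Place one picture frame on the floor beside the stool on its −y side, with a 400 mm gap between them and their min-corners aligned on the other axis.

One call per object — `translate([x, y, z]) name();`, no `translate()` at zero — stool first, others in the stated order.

stool();
translate([71, 49, 429]) spool();
translate([0, -423, 0]) picture_frame();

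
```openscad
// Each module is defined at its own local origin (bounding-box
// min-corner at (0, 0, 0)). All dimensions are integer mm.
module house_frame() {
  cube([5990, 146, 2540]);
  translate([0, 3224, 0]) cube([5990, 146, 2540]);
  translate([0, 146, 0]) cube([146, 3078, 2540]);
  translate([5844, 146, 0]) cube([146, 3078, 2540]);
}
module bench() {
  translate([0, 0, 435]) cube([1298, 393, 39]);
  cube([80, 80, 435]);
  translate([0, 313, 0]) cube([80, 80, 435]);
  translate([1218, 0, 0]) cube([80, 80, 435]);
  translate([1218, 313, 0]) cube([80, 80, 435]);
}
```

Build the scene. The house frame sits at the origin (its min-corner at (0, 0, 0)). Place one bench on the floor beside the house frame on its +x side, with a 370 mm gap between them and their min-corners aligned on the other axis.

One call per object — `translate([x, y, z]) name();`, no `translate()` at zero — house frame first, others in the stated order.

house_frame();
translate([6360, 0, 0]) bench();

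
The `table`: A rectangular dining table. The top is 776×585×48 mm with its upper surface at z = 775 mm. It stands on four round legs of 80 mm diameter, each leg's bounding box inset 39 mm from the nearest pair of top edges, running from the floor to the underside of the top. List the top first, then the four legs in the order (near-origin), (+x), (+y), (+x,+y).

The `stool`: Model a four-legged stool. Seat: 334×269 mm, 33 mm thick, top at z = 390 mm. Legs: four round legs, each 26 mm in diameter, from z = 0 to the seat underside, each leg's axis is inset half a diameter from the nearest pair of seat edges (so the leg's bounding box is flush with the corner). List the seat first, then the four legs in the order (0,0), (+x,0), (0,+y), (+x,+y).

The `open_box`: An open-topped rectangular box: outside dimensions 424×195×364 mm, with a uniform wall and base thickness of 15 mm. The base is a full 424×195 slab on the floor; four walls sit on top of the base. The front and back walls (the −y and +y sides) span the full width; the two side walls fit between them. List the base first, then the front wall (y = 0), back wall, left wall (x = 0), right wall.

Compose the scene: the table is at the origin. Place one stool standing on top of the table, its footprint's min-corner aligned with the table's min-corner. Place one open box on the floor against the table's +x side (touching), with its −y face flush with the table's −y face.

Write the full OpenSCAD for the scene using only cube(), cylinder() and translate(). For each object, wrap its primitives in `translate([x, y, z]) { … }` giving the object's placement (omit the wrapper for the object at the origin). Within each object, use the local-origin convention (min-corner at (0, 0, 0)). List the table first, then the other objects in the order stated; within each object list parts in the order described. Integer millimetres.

translate([0, 0, 727]) cube([776, 585, 48]);
translate([79, 79, 0]) cylinder(h = 727, r = 40);
translate([697, 79, 0]) cylinder(h = 727, r = 40);
translate([79, 506, 0]) cylinder(h = 727, r = 40);
translate([697, 506, 0]) cylinder(h = 727, r = 40);
translate([0, 0, 775]) {
  translate([0, 0, 357]) cube([334, 269, 33]);
  translate([13, 13, 0]) cylinder(h = 357, r = 13);
  translate([321, 13, 0]) cylinder(h = 357, r = 13);
  translate([13, 256, 0]) cylinder(h = 357, r = 13);
  translate([321, 256, 0]) cylinder(h = 357, r = 13);
}
translate([776, 0, 0]) {
  cube([424, 195, 15]);
  translate([0, 0, 15]) cube([424, 15, 349]);
  translate([0, 180, 15]) cube([424, 15, 349]);
  translate([0, 15, 15]) cube([15, 165, 349]);
  translate([409, 15, 15]) cube([15, 165, 349]);
}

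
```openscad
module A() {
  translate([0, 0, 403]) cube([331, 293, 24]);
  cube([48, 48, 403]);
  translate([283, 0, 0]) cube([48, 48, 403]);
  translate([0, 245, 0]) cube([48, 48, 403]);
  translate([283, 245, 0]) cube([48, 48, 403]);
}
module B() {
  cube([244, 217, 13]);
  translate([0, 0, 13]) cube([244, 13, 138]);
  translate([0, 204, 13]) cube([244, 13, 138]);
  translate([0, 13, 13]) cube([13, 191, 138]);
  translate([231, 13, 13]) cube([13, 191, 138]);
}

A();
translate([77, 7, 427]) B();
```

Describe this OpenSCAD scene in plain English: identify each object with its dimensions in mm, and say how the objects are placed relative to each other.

A is a four-legged stool. The seat is 331×293 mm, 24 mm thick, top at z = 427 mm. It stands on four square legs, each 48×48 mm in cross-section, from z = 0 to the seat underside, each flush with a corner of the seat.

B is an open-topped rectangular box: outside dimensions 244×217×151 mm, with a uniform wall and base thickness of 13 mm. The base is a full 244×217 slab on the floor; four walls sit on top of the base. The front and back walls (the −y and +y sides) span the full width; the two side walls fit between them.

The open box is on top of the stool.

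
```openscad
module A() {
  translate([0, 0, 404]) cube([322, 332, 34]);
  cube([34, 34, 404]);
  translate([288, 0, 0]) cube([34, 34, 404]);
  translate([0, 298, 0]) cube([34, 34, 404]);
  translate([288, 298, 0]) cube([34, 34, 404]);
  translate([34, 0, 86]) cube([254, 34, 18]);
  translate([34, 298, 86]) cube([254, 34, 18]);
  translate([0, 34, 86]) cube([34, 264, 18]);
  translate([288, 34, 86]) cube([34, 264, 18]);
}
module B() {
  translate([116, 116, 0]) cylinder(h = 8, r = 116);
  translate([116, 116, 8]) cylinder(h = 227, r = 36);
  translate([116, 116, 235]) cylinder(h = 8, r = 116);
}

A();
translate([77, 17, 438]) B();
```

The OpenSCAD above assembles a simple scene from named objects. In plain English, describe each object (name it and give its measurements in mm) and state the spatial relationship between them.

A is a four-legged stool. The seat is 322×332 mm, 34 mm thick, top at z = 438 mm. It stands on four square legs, each 34×34 mm in cross-section, from z = 0 to the seat underside, each flush with a corner of the seat. Four stretchers, 34 mm wide and 18 mm tall, connect adjacent legs with their undersides at z = 86 mm, each running between the inner faces of the legs it joins and aligned with the legs' outer faces on the other axis.

B is a spool: two coaxial disc flanges of radius 116 mm and thickness 8 mm, joined by a core cylinder of radius 36 mm and height 227 mm. The lower flange rests on z = 0 and the three cylinders share a vertical axis.

The spool is on top of the stool.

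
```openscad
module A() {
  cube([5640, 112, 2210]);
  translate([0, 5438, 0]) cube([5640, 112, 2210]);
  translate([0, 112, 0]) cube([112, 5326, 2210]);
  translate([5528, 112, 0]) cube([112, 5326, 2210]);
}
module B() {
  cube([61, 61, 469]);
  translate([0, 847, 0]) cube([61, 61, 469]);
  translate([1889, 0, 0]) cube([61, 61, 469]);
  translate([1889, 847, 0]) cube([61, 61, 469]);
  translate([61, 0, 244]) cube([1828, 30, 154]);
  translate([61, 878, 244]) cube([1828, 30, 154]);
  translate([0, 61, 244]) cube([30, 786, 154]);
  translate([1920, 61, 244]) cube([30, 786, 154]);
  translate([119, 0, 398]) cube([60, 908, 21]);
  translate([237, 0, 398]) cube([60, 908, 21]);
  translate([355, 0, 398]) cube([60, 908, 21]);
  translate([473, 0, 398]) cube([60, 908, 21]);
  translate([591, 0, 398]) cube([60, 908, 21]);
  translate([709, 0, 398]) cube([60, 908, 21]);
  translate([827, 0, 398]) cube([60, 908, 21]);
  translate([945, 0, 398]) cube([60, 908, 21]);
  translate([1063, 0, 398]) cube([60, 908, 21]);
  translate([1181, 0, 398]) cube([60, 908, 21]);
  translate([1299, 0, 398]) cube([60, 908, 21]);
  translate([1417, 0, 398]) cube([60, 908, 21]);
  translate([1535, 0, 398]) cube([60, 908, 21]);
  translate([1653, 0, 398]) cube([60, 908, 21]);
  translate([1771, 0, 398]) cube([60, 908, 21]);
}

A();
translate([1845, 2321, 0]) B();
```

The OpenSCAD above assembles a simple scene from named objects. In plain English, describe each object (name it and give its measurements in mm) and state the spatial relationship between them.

A is a box-shaped house frame (walls only): outside footprint 5640×5550 mm, wall height 2210 mm, wall thickness 112 mm. The two y-facing walls run the full x-width; the two x-facing walls fit between the inner faces of the y-facing walls.

B is a bed frame 1950 mm long (x) by 908 mm wide (y). Four 61×61 mm corner posts, 469 mm tall, at the corners of the footprint. Four rails of 30 mm thickness and 154 mm height run between adjacent posts with their undersides at z = 244 mm, their outer faces flush with the outside of the frame (the two x-running rails run between the posts' inner faces; the two y-running rails run between the posts' inner faces). 15 slats, each 60 mm wide (x) and 21 mm thick, lie across the top of the two x-running rails, running the full 908 mm width of the frame in y; the slats are evenly spaced along x between the inner faces of the end posts with equal gaps (rounded down to the nearest mm) at the −x end and between each pair — any rounding remainder accumulates at the +x end.

The bed frame sits inside the house frame, centred.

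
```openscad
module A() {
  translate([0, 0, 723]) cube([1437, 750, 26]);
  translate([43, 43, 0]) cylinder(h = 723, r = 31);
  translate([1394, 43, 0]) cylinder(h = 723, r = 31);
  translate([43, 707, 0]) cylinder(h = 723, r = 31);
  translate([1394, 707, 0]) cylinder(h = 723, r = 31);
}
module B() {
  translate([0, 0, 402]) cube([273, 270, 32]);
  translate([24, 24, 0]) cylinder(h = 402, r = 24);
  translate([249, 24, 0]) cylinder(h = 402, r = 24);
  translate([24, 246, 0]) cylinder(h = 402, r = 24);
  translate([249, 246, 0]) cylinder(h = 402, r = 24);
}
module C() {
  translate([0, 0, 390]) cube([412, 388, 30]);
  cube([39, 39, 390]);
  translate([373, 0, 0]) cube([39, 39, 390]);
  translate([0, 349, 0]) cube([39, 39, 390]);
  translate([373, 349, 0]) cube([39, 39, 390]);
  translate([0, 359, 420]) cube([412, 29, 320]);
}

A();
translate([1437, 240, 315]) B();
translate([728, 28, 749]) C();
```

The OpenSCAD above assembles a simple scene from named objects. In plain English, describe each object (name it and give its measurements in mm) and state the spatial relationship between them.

A is a table: top 1437 mm (x) × 750 mm (y), 26 mm thick, upper face at z = 749 mm, on four round legs of 62 mm diameter, each leg's bounding box inset 12 mm from the nearest pair of top edges, running from z = 0 to the bottom of the top.

B is a simple wooden stool: a rectangular seat 273 mm (x) by 270 mm (y), 32 mm thick, top face at z = 434 mm, on four round legs, each 48 mm in diameter. The legs rest on z = 0, each leg's axis is inset half a diameter from the nearest pair of seat edges (so the leg's bounding box is flush with the corner).

C is a chair. The seat is a 412×388×30 mm slab with its top at z = 420 mm, on four 39×39 mm corner legs (flush with the seat edges, standing on z = 0). A flat backrest 29 mm thick, 320 mm tall, spans the full seat width and rises from the seat top along its +y edge, rear face flush with the rear of the seat.

The stool is beside the table with their tops flush at z = 749. The chair is on top of the table.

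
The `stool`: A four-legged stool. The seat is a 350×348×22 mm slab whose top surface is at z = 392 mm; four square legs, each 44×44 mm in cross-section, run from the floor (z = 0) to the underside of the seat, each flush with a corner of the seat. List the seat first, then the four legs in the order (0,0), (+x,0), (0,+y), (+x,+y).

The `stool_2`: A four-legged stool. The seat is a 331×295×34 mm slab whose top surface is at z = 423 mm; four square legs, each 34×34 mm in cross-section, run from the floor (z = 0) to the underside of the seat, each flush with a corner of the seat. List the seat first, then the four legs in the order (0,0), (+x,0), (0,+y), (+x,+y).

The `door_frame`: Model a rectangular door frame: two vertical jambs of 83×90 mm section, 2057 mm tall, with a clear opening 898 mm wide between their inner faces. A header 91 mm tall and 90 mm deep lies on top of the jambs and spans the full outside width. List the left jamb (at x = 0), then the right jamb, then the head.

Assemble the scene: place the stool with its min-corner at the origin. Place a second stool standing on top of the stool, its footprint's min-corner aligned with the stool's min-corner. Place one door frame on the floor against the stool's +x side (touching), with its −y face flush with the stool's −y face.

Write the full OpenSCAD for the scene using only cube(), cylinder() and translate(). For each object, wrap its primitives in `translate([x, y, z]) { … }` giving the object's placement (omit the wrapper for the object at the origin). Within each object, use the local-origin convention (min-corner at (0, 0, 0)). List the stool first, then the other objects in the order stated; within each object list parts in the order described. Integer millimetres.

translate([0, 0, 370]) cube([350, 348, 22]);
cube([44, 44, 370]);
translate([306, 0, 0]) cube([44, 44, 370]);
translate([0, 304, 0]) cube([44, 44, 370]);
translate([306, 304, 0]) cube([44, 44, 370]);
translate([0, 0, 392]) {
  translate([0, 0, 389]) cube([331, 295, 34]);
  cube([34, 34, 389]);
  translate([297, 0, 0]) cube([34, 34, 389]);
  translate([0, 261, 0]) cube([34, 34, 389]);
  translate([297, 261, 0]) cube([34, 34, 389]);
}
translate([350, 0, 0]) {
  cube([83, 90, 2057]);
  translate([981, 0, 0]) cube([83, 90, 2057]);
  translate([0, 0, 2057]) cube([1064, 90, 91]);
}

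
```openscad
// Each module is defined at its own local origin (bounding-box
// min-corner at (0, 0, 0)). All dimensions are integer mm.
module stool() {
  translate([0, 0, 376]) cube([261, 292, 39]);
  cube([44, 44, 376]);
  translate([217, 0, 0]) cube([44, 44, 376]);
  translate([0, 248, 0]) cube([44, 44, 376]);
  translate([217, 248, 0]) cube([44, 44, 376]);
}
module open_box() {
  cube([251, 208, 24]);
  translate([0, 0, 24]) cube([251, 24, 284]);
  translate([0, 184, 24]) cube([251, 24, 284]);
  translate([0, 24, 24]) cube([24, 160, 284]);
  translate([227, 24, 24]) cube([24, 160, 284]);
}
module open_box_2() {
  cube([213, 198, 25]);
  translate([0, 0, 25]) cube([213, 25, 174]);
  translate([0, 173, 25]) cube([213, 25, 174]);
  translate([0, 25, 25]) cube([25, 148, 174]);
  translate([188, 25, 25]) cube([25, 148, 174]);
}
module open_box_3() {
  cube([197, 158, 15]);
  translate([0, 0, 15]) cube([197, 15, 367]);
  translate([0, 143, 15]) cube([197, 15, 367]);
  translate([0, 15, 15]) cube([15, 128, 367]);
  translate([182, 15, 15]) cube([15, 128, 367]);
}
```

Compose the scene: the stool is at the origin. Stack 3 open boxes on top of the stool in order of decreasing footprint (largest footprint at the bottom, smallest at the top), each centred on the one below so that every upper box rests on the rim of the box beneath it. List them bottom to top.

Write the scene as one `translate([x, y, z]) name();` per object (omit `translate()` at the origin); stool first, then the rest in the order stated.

stool();
translate([5, 42, 415]) open_box();
translate([24, 47, 723]) open_box_2();
translate([32, 67, 922]) open_box_3();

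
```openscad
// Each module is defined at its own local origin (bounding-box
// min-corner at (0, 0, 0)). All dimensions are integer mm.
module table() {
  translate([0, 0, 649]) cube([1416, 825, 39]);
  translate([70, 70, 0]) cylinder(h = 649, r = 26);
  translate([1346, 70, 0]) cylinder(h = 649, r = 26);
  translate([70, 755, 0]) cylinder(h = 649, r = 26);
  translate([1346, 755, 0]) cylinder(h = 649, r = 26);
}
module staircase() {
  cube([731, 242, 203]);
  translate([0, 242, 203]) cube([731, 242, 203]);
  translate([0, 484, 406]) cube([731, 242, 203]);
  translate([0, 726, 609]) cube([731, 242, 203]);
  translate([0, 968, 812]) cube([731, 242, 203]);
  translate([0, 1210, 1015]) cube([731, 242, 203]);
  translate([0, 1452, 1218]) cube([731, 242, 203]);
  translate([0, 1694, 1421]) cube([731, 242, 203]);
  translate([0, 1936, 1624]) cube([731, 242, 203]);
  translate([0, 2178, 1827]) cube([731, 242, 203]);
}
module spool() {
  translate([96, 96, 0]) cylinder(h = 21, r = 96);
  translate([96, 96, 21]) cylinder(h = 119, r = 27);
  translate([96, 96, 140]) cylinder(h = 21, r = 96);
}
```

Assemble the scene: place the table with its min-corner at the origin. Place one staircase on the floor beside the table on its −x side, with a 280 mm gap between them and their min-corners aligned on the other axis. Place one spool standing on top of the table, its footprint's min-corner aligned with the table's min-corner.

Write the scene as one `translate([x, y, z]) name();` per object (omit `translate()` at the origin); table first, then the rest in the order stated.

table();
translate([-1011, 0, 0]) staircase();
translate([0, 0, 688]) spool();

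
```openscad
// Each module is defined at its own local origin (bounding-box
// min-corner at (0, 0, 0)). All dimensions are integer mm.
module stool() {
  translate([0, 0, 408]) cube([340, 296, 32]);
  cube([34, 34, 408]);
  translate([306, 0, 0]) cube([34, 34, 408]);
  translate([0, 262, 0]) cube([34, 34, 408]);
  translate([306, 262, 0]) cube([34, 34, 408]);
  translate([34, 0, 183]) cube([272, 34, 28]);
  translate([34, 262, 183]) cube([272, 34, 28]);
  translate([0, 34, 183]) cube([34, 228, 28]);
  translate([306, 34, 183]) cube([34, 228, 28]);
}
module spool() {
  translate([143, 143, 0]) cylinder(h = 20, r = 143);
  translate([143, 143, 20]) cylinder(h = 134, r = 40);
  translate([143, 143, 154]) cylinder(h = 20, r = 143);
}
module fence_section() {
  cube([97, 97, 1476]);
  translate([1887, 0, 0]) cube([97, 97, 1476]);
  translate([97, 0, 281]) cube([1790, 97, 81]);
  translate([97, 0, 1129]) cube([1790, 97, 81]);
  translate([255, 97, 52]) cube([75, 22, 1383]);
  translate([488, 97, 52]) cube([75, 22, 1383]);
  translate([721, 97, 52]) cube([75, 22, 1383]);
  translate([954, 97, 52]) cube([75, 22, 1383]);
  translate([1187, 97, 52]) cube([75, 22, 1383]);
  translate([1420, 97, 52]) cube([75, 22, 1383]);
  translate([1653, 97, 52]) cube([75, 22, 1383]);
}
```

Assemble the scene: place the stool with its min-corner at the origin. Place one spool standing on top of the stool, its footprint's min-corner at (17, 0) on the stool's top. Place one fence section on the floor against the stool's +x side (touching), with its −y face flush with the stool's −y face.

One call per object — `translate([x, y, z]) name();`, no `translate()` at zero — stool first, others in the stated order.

stool();
translate([17, 0, 440]) spool();
translate([340, 0, 0]) fence_section();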